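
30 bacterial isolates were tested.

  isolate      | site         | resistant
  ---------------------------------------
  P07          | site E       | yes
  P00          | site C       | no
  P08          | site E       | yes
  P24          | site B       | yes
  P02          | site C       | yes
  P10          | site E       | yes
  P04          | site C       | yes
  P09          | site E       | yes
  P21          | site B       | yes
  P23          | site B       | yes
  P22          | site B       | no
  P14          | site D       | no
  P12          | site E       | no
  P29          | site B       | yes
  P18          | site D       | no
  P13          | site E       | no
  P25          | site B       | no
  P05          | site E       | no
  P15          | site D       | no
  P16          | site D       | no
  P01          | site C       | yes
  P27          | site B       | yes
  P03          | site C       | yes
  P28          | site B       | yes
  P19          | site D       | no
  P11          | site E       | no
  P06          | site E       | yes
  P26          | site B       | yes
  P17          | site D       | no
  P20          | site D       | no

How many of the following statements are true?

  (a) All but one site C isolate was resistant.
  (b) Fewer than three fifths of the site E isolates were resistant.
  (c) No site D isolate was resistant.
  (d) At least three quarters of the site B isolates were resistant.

4

(a) site C: |A| = 5, |A ∩ B| = 4; needs |A ∖ B| = 1 — true.
(b) site E: |A| = 9, |A ∩ B| = 5; needs |A ∩ B| / |A| < 3/5 — true.
(c) site D: |A| = 7, |A ∩ B| = 0; needs A ∩ B = ∅ (|A ∩ B| = 0) — true.
(d) site B: |A| = 9, |A ∩ B| = 7; needs |A ∩ B| / |A| ≥ 3/4 — true.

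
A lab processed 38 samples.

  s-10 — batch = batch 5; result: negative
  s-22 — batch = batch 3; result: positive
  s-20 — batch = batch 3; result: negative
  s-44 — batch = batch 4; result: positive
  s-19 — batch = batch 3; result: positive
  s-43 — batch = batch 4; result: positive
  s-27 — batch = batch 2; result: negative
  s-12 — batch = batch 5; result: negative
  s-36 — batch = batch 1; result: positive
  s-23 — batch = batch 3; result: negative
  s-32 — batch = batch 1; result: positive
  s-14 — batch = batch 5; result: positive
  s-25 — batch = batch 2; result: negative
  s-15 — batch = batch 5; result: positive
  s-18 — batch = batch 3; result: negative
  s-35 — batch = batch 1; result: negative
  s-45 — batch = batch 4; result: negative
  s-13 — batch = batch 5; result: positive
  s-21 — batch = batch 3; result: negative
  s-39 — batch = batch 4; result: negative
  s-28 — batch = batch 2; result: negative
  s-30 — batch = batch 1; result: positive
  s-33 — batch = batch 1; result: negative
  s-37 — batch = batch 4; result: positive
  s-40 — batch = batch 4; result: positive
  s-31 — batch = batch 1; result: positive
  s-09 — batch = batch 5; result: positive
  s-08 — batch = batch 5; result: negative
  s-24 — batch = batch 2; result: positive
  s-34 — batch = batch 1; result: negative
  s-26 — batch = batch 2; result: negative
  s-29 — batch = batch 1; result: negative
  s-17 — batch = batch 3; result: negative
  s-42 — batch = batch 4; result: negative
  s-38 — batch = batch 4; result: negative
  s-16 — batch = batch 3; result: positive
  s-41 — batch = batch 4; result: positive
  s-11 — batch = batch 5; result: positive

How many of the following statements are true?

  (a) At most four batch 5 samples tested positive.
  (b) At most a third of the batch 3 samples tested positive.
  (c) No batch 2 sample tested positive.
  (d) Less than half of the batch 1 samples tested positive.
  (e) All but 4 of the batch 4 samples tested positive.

1

(a) batch 5: |A| = 8, |A ∩ B| = 5; needs |A ∩ B| ≤ 4 — false.
(b) batch 3: |A| = 8, |A ∩ B| = 3; needs |A ∩ B| / |A| ≤ 1/3 — false.
(c) batch 2: |A| = 5, |A ∩ B| = 1; needs A ∩ B = ∅ (|A ∩ B| = 0) — false.
(d) batch 1: |A| = 8, |A ∩ B| = 4; needs |A ∩ B| < |A ∖ B| — false.
(e) batch 4: |A| = 9, |A ∩ B| = 5; needs |A ∖ B| = 4 — true.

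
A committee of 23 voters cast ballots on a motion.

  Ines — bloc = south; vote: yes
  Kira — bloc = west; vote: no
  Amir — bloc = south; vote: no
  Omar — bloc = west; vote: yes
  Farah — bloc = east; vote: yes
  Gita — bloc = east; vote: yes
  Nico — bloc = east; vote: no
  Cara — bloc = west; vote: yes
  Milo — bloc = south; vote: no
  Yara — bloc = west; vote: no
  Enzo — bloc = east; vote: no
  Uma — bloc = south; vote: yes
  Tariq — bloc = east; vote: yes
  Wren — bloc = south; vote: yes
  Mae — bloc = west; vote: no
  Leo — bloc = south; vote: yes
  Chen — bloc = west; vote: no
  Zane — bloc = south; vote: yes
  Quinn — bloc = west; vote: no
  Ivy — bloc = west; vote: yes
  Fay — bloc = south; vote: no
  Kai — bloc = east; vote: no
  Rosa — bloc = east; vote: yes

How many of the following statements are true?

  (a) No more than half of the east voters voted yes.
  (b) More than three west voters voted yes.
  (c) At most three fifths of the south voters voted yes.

(a) east: |A| = 7, |A ∩ B| = 4; needs |A ∩ B| ≤ |A ∖ B| — false.
(b) west: |A| = 8, |A ∩ B| = 3; needs |A ∩ B| > 3 — false.
(c) south: |A| = 8, |A ∩ B| = 5; needs |A ∩ B| / |A| ≤ 3/5 — false.

0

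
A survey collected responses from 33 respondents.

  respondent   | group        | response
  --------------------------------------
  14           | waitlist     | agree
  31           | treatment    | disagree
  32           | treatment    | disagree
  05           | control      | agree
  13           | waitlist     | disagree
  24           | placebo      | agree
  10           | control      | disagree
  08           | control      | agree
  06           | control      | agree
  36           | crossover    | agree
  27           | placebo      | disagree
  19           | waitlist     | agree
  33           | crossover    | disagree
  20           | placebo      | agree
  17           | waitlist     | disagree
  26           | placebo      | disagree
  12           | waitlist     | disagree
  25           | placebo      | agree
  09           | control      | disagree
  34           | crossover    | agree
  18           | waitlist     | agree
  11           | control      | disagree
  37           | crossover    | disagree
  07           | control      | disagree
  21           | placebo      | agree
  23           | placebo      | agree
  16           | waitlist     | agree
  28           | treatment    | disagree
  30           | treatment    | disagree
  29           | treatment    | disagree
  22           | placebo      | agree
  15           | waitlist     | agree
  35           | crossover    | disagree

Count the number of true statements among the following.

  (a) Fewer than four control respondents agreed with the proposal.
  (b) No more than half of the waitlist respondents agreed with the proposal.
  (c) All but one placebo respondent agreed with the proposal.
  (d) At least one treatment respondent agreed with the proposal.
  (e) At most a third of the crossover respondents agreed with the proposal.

1

(a) control: |A| = 7, |A ∩ B| = 3; needs |A ∩ B| < 4 — true.
(b) waitlist: |A| = 8, |A ∩ B| = 5; needs |A ∩ B| ≤ |A ∖ B| — false.
(c) placebo: |A| = 8, |A ∩ B| = 6; needs |A ∖ B| = 1 — false.
(d) treatment: |A| = 5, |A ∩ B| = 0; needs A ∩ B ≠ ∅ (|A ∩ B| ≥ 1) — false.
(e) crossover: |A| = 5, |A ∩ B| = 2; needs |A ∩ B| / |A| ≤ 1/3 — false.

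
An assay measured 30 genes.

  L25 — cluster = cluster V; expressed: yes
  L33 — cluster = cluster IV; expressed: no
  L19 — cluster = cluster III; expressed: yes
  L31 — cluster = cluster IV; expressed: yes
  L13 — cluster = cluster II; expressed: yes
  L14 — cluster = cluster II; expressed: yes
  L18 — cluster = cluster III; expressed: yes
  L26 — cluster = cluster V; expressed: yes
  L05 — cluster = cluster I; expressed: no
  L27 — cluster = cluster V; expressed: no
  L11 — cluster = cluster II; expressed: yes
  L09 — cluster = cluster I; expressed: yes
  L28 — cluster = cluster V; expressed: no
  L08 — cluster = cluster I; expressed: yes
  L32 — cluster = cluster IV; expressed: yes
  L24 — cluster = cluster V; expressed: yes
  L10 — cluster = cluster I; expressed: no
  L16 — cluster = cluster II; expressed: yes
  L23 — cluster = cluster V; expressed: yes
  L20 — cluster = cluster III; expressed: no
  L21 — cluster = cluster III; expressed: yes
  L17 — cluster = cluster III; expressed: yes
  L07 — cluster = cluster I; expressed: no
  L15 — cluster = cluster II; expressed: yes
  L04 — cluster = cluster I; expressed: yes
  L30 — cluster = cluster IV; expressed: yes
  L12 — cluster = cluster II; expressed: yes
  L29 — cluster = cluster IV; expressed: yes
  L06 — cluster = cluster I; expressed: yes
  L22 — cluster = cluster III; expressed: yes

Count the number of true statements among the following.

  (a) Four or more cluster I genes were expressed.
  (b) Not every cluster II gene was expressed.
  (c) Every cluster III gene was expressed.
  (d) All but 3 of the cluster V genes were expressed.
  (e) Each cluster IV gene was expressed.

1

(a) cluster I: |A| = 7, |A ∩ B| = 4; needs |A ∩ B| ≥ 4 — true.
(b) cluster II: |A| = 6, |A ∩ B| = 6; needs A ⊄ B (|A ∖ B| ≥ 1) — false.
(c) cluster III: |A| = 6, |A ∩ B| = 5; needs A ⊆ B, i.e. every element of A is in B (|A ∖ B| = 0) — false.
(d) cluster V: |A| = 6, |A ∩ B| = 4; needs |A ∖ B| = 3 — false.
(e) cluster IV: |A| = 5, |A ∩ B| = 4; needs A ⊆ B, i.e. every element of A is in B (|A ∖ B| = 0) — false.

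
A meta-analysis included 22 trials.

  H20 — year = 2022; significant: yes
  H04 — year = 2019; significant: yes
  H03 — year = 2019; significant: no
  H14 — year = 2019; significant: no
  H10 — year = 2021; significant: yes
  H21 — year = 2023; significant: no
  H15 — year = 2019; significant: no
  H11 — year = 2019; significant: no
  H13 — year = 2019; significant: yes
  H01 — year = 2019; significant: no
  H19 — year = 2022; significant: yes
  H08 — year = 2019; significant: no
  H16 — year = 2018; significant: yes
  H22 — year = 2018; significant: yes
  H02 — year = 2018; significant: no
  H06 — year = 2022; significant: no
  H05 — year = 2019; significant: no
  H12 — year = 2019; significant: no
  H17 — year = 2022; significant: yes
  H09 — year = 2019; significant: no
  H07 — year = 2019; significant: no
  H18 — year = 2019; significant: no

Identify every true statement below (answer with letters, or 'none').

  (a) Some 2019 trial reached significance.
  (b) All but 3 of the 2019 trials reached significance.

(a)

|A| = 13, |A ∩ B| = 2, |A ∖ B| = 11.
(a) A ∩ B ≠ ∅ (|A ∩ B| ≥ 1): holds.
(b) |A ∖ B| = 3: fails.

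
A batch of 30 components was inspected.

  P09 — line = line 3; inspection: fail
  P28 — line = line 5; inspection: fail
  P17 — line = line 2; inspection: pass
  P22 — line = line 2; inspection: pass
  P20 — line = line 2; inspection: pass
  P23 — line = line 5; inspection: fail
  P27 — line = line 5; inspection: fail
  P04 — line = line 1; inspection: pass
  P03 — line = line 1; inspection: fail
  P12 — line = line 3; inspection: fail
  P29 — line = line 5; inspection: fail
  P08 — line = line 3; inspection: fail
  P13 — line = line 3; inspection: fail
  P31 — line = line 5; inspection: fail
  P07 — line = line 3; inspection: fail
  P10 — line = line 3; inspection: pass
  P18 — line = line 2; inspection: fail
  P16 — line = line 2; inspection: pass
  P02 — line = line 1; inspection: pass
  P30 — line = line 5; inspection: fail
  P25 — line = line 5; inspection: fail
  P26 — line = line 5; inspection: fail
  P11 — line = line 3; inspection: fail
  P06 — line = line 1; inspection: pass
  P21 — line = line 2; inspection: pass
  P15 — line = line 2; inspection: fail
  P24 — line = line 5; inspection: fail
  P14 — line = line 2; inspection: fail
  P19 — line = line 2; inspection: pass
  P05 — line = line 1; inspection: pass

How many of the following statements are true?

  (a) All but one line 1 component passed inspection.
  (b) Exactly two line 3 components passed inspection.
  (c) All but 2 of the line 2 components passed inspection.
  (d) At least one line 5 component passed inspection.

(a) line 1: |A| = 5, |A ∩ B| = 4; needs |A ∖ B| = 1 — true.
(b) line 3: |A| = 7, |A ∩ B| = 1; needs |A ∩ B| = 2 — false.
(c) line 2: |A| = 9, |A ∩ B| = 6; needs |A ∖ B| = 2 — false.
(d) line 5: |A| = 9, |A ∩ B| = 0; needs A ∩ B ≠ ∅ (|A ∩ B| ≥ 1) — false.

1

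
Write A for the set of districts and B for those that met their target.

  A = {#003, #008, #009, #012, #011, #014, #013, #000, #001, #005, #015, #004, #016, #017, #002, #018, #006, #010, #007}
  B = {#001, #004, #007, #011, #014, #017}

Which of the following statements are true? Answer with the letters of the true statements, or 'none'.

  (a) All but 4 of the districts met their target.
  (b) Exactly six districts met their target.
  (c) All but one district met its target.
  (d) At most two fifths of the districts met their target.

(b), (d)

|A| = 19, |A ∩ B| = 6, |A ∖ B| = 13.
(a) |A ∖ B| = 4: fails.
(b) |A ∩ B| = 6: holds.
(c) |A ∖ B| = 1: fails.
(d) |A ∩ B| / |A| ≤ 2/5: holds.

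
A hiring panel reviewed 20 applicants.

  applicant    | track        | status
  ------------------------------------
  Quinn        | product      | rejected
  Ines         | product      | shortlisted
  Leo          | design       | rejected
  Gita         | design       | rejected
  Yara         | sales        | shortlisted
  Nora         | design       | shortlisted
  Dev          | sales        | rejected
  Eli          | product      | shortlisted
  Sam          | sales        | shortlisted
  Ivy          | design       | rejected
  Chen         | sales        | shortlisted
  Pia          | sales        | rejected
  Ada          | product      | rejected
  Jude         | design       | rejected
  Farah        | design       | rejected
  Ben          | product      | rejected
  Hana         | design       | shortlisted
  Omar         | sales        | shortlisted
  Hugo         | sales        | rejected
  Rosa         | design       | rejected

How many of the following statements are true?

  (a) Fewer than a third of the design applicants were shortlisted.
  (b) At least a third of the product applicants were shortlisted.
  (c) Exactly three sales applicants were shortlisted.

(a) design: |A| = 8, |A ∩ B| = 2; needs |A ∩ B| / |A| < 1/3 — true.
(b) product: |A| = 5, |A ∩ B| = 2; needs |A ∩ B| / |A| ≥ 1/3 — true.
(c) sales: |A| = 7, |A ∩ B| = 4; needs |A ∩ B| = 3 — false.

2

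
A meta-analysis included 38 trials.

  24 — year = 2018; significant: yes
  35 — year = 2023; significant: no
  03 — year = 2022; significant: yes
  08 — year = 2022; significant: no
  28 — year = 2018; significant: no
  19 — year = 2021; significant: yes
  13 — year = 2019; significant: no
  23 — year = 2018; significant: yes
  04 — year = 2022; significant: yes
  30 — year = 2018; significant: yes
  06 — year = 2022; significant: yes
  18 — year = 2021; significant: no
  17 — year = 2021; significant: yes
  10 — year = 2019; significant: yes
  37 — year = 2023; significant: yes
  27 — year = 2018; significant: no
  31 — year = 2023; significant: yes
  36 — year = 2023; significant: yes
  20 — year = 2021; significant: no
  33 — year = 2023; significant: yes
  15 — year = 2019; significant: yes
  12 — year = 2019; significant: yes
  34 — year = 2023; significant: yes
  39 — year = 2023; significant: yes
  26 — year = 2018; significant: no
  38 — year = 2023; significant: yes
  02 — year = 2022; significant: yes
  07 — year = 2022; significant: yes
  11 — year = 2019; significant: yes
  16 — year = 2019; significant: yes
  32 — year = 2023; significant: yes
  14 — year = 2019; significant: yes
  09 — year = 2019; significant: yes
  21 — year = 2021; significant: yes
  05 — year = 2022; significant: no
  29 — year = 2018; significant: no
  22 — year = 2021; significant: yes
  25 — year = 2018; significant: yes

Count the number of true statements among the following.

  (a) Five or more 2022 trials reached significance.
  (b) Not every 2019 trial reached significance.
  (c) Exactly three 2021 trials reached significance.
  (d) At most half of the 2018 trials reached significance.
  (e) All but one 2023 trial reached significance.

4

(a) 2022: |A| = 7, |A ∩ B| = 5; needs |A ∩ B| ≥ 5 — true.
(b) 2019: |A| = 8, |A ∩ B| = 7; needs A ⊄ B (|A ∖ B| ≥ 1) — true.
(c) 2021: |A| = 6, |A ∩ B| = 4; needs |A ∩ B| = 3 — false.
(d) 2018: |A| = 8, |A ∩ B| = 4; needs |A ∩ B| ≤ |A ∖ B| — true.
(e) 2023: |A| = 9, |A ∩ B| = 8; needs |A ∖ B| = 1 — true.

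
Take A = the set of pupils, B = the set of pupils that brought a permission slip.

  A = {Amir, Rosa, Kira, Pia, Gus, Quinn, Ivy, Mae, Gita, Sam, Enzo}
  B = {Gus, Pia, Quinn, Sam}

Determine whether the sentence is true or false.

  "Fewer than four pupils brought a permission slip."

'Fewer than four pupils brought a permission slip' holds iff |A ∩ B| < 4.
A (the restrictor) = {Amir, Rosa, Kira, Pia, Gus, Quinn, Ivy, Mae, Gita, Sam, Enzo}, |A| = 11.
A ∩ B = {Pia, Gus, Quinn, Sam}, so |A ∩ B| = 4.
|A ∩ B| = 4, so the statement is false.

False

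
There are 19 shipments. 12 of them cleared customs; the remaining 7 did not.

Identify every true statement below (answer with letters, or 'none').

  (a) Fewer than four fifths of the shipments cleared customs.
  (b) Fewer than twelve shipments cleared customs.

|A| = 19, |A ∩ B| = 12, |A ∖ B| = 7.
(a) |A ∩ B| / |A| < 4/5: holds.
(b) |A ∩ B| < 12: fails.

(a)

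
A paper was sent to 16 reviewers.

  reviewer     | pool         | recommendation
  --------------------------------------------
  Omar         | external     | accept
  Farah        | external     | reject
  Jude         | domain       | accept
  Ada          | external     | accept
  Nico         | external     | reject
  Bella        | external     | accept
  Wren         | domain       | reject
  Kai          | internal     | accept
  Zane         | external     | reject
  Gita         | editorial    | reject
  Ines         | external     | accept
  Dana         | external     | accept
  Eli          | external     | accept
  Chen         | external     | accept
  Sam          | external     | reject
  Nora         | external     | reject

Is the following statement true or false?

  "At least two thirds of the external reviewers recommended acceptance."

False

Truth condition: |A ∩ B| / |A| ≥ 2/3.
A (the restrictor) = {Omar, Farah, Ada, Nico, Bella, Zane, Ines, Dana, Eli, Chen, Sam, Nora}, |A| = 12.
A ∩ B = {Omar, Ada, Bella, Ines, Dana, Eli, Chen}, so |A ∩ B| = 7.
A ∖ B = {Farah, Nico, Zane, Sam, Nora}, so |A ∖ B| = 5.
|A ∩ B|/|A| = 7/12, so the statement is false.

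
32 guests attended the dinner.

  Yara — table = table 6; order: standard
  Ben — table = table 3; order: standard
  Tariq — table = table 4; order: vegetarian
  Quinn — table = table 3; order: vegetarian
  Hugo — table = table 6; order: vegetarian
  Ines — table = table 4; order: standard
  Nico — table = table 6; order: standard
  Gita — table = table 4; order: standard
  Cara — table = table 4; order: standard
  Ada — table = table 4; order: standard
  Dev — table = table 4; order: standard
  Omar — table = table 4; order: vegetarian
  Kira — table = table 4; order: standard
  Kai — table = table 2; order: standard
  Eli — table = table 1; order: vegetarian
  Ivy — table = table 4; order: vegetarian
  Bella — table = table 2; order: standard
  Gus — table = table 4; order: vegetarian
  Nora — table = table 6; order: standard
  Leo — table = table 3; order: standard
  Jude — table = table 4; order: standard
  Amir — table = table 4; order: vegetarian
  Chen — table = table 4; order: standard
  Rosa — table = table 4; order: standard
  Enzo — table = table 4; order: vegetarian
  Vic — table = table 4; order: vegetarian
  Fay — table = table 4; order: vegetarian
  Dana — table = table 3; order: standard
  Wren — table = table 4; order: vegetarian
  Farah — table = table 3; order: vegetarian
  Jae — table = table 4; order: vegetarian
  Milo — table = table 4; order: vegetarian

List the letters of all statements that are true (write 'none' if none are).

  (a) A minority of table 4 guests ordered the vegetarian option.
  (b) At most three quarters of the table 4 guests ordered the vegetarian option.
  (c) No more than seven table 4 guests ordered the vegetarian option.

|A| = 20, |A ∩ B| = 11, |A ∖ B| = 9.
(a) |A ∩ B| < |A ∖ B|: fails.
(b) |A ∩ B| / |A| ≤ 3/4: holds.
(c) |A ∩ B| ≤ 7: fails.

(b)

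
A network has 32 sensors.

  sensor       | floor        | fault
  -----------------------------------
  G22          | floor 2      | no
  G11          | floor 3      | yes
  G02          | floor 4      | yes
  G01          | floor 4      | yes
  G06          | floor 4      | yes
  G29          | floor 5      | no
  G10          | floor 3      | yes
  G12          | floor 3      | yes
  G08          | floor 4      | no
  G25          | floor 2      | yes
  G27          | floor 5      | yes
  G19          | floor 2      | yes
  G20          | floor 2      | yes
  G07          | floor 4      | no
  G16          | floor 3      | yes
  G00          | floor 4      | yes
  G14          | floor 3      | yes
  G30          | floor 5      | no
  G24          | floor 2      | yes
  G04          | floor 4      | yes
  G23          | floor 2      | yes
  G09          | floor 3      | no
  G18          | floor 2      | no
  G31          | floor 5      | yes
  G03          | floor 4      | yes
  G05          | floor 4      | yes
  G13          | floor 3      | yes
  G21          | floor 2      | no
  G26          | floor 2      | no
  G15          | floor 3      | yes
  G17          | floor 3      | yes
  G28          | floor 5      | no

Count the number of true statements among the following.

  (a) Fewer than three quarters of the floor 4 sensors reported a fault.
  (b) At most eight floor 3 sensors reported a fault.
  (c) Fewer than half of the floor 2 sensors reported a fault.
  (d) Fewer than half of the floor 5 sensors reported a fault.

(a) floor 4: |A| = 9, |A ∩ B| = 7; needs |A ∩ B| / |A| < 3/4 — false.
(b) floor 3: |A| = 9, |A ∩ B| = 8; needs |A ∩ B| ≤ 8 — true.
(c) floor 2: |A| = 9, |A ∩ B| = 5; needs |A ∩ B| < |A ∖ B| — false.
(d) floor 5: |A| = 5, |A ∩ B| = 2; needs |A ∩ B| < |A ∖ B| — true.

2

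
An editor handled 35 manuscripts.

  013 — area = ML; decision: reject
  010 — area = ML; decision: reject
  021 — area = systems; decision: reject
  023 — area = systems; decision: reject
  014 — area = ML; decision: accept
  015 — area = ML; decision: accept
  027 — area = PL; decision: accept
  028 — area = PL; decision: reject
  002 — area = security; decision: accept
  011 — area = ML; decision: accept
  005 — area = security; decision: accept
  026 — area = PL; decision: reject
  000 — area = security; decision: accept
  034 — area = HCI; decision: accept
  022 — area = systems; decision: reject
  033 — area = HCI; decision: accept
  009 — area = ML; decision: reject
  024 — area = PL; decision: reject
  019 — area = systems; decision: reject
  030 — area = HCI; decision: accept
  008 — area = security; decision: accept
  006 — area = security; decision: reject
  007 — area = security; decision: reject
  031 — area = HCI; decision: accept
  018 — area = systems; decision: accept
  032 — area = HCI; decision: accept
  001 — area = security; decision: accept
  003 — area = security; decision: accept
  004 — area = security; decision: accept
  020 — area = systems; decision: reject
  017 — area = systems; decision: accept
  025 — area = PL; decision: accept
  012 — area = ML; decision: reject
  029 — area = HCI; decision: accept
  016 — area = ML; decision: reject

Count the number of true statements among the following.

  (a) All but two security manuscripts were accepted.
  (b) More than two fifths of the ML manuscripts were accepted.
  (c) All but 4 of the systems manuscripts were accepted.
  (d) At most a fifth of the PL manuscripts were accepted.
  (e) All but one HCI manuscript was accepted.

(a) security: |A| = 9, |A ∩ B| = 7; needs |A ∖ B| = 2 — true.
(b) ML: |A| = 8, |A ∩ B| = 3; needs |A ∩ B| / |A| > 2/5 — false.
(c) systems: |A| = 7, |A ∩ B| = 2; needs |A ∖ B| = 4 — false.
(d) PL: |A| = 5, |A ∩ B| = 2; needs |A ∩ B| / |A| ≤ 1/5 — false.
(e) HCI: |A| = 6, |A ∩ B| = 6; needs |A ∖ B| = 1 — false.

1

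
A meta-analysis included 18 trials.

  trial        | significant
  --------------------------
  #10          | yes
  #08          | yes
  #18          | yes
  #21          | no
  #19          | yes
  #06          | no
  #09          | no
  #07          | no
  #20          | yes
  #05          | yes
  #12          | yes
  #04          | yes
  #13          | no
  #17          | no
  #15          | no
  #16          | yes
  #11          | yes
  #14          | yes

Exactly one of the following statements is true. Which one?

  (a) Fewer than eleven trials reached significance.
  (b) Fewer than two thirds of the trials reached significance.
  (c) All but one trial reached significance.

(b)

|A| = 18, |A ∩ B| = 11, |A ∖ B| = 7.
(a) requires |A ∩ B| < 11: false.
(b) requires |A ∩ B| / |A| < 2/3: true.
(c) requires |A ∖ B| = 1: false.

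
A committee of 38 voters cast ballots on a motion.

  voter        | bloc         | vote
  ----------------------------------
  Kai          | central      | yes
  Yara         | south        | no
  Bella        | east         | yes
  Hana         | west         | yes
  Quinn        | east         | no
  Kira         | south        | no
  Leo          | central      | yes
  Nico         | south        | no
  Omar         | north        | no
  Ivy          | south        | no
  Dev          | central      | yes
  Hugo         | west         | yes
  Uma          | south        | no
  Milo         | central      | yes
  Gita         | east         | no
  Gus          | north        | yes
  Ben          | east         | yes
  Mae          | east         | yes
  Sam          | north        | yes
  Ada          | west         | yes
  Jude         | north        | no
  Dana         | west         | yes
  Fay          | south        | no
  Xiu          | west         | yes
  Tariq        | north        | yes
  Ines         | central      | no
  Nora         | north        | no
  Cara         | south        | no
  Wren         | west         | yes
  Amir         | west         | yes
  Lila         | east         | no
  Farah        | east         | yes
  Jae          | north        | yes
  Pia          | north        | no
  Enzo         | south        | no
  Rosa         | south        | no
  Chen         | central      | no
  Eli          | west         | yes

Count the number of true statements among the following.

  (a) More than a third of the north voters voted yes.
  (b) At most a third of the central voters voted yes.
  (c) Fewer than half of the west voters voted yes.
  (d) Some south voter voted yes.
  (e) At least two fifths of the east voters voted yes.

2

(a) north: |A| = 8, |A ∩ B| = 4; needs |A ∩ B| / |A| > 1/3 — true.
(b) central: |A| = 6, |A ∩ B| = 4; needs |A ∩ B| / |A| ≤ 1/3 — false.
(c) west: |A| = 8, |A ∩ B| = 8; needs |A ∩ B| < |A ∖ B| — false.
(d) south: |A| = 9, |A ∩ B| = 0; needs A ∩ B ≠ ∅ (|A ∩ B| ≥ 1) — false.
(e) east: |A| = 7, |A ∩ B| = 4; needs |A ∩ B| / |A| ≥ 2/5 — true.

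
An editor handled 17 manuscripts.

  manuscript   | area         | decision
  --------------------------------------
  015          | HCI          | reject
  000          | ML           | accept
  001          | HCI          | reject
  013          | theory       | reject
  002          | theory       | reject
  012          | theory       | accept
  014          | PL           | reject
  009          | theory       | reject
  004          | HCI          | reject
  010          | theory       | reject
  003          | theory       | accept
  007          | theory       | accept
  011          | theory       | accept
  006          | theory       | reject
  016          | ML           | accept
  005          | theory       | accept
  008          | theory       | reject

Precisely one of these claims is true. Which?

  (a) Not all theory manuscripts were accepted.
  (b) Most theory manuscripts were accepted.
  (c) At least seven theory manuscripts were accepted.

|A| = 11, |A ∩ B| = 5, |A ∖ B| = 6.
(a) requires A ⊄ B (|A ∖ B| ≥ 1): true.
(b) requires |A ∩ B| > |A ∖ B|: false.
(c) requires |A ∩ B| ≥ 7: false.

(a)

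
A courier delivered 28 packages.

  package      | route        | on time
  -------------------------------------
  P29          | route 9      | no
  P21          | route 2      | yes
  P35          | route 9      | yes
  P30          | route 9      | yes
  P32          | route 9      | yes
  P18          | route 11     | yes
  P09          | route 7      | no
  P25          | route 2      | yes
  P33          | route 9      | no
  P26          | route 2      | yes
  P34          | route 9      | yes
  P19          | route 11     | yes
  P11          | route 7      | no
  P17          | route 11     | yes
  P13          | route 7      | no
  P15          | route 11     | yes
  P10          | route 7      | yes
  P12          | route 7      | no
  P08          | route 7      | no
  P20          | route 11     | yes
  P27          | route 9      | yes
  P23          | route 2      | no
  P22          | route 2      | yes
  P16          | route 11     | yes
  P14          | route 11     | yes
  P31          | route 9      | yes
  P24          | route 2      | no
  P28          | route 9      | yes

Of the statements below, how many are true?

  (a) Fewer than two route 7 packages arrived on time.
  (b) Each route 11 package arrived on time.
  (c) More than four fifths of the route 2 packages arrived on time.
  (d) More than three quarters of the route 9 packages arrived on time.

3

(a) route 7: |A| = 6, |A ∩ B| = 1; needs |A ∩ B| < 2 — true.
(b) route 11: |A| = 7, |A ∩ B| = 7; needs A ⊆ B, i.e. every element of A is in B (|A ∖ B| = 0) — true.
(c) route 2: |A| = 6, |A ∩ B| = 4; needs |A ∩ B| / |A| > 4/5 — false.
(d) route 9: |A| = 9, |A ∩ B| = 7; needs |A ∩ B| / |A| > 3/4 — true.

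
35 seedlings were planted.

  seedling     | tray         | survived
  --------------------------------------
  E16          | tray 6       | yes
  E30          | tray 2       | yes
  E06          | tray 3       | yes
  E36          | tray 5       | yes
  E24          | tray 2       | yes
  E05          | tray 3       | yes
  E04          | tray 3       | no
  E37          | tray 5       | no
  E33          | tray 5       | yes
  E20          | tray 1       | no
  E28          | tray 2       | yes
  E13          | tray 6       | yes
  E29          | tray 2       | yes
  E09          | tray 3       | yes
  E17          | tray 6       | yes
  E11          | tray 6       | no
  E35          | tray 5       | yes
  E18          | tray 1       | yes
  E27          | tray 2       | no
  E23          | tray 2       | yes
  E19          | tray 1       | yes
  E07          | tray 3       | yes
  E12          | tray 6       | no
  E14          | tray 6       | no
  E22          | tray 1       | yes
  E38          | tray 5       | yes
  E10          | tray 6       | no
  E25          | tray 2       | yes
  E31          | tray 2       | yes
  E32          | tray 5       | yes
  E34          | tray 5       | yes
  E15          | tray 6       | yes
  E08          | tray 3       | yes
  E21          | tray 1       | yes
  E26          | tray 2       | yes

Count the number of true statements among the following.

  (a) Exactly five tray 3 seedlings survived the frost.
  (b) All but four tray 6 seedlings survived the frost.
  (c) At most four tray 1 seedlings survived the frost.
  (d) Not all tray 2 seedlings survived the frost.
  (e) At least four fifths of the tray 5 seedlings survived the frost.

5

(a) tray 3: |A| = 6, |A ∩ B| = 5; needs |A ∩ B| = 5 — true.
(b) tray 6: |A| = 8, |A ∩ B| = 4; needs |A ∖ B| = 4 — true.
(c) tray 1: |A| = 5, |A ∩ B| = 4; needs |A ∩ B| ≤ 4 — true.
(d) tray 2: |A| = 9, |A ∩ B| = 8; needs A ⊄ B (|A ∖ B| ≥ 1) — true.
(e) tray 5: |A| = 7, |A ∩ B| = 6; needs |A ∩ B| / |A| ≥ 4/5 — true.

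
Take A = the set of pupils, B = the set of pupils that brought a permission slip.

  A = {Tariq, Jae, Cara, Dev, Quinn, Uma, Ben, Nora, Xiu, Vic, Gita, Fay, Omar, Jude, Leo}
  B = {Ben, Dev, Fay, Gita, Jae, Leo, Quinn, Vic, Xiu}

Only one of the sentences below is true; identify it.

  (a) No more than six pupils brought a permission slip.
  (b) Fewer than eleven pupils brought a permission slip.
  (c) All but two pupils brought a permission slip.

(b)

|A| = 15, |A ∩ B| = 9, |A ∖ B| = 6.
(a) requires |A ∩ B| ≤ 6: false.
(b) requires |A ∩ B| < 11: true.
(c) requires |A ∖ B| = 2: false.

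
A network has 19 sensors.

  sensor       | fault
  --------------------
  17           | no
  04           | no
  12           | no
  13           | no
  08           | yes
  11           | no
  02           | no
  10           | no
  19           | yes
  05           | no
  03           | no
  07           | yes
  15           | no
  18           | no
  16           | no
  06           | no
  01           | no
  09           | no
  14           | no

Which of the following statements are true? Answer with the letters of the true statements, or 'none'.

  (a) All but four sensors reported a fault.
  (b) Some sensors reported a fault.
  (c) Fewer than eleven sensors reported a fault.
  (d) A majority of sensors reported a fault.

|A| = 19, |A ∩ B| = 3, |A ∖ B| = 16.
(a) |A ∖ B| = 4: fails.
(b) A ∩ B ≠ ∅ (|A ∩ B| ≥ 1): holds.
(c) |A ∩ B| < 11: holds.
(d) |A ∩ B| > |A ∖ B|: fails.

(b), (c)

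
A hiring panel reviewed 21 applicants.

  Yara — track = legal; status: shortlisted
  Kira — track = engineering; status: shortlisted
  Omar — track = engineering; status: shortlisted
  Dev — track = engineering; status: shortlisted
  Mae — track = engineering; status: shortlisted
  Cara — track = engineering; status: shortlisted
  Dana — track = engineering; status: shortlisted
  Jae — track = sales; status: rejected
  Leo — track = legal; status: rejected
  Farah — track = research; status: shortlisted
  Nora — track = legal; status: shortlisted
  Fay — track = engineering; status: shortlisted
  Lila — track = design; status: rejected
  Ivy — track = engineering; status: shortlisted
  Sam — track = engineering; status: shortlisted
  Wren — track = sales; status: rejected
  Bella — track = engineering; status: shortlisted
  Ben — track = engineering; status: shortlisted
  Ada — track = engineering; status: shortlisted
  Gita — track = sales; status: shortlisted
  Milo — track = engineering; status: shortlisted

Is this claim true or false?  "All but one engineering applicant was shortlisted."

The determiner here denotes the relation: |A ∖ B| = 1.
A (the restrictor) = {Kira, Omar, Dev, Mae, Cara, Dana, Fay, Ivy, Sam, Bella, Ben, Ada, Milo}, |A| = 13.
A ∖ B = {}, so |A ∖ B| = 0.
|A ∖ B| = 0, so the statement is false.

False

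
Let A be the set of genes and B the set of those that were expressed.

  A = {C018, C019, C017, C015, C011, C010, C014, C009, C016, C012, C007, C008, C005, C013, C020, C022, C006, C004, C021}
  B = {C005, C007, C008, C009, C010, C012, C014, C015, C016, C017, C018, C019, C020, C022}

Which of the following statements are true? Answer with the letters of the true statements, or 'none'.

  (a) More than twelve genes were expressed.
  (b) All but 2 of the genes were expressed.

|A| = 19, |A ∩ B| = 14, |A ∖ B| = 5.
(a) |A ∩ B| > 12: holds.
(b) |A ∖ B| = 2: fails.

(a)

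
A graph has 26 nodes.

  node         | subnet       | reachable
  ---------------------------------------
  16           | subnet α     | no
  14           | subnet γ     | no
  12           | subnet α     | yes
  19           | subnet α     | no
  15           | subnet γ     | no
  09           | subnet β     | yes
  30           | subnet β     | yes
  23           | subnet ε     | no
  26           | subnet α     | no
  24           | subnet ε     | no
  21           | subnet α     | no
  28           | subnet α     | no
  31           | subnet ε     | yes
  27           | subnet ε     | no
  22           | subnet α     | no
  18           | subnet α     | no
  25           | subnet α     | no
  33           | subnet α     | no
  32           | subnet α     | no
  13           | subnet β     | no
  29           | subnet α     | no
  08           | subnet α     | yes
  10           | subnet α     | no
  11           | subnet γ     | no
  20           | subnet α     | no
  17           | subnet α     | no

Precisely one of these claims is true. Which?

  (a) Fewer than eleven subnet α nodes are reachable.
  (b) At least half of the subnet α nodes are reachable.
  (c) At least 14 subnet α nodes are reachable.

|A| = 16, |A ∩ B| = 2, |A ∖ B| = 14.
(a) requires |A ∩ B| < 11: true.
(b) requires |A ∩ B| ≥ |A ∖ B|: false.
(c) requires |A ∩ B| ≥ 14: false.

(a)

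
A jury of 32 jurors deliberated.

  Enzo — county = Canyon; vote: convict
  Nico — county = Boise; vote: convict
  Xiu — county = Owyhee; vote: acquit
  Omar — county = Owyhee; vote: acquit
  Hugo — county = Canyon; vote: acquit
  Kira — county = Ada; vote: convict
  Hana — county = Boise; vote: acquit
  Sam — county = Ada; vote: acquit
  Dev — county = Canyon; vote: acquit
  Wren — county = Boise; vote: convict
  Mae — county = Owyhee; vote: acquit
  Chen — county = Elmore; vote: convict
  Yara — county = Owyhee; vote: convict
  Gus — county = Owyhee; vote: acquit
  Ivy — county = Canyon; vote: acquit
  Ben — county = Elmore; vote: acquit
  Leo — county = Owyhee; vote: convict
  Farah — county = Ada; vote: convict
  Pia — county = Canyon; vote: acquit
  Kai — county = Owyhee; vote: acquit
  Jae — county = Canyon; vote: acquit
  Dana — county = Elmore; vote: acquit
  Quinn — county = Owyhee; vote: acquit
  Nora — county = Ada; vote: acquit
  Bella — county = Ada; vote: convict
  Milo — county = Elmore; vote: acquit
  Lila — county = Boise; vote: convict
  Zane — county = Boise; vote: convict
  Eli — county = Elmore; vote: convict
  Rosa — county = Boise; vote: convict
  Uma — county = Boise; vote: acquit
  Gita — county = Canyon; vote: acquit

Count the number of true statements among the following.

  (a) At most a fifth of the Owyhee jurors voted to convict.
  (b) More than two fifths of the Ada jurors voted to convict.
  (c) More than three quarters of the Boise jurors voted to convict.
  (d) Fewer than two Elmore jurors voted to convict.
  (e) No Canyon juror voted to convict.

1

(a) Owyhee: |A| = 8, |A ∩ B| = 2; needs |A ∩ B| / |A| ≤ 1/5 — false.
(b) Ada: |A| = 5, |A ∩ B| = 3; needs |A ∩ B| / |A| > 2/5 — true.
(c) Boise: |A| = 7, |A ∩ B| = 5; needs |A ∩ B| / |A| > 3/4 — false.
(d) Elmore: |A| = 5, |A ∩ B| = 2; needs |A ∩ B| < 2 — false.
(e) Canyon: |A| = 7, |A ∩ B| = 1; needs A ∩ B = ∅ (|A ∩ B| = 0) — false.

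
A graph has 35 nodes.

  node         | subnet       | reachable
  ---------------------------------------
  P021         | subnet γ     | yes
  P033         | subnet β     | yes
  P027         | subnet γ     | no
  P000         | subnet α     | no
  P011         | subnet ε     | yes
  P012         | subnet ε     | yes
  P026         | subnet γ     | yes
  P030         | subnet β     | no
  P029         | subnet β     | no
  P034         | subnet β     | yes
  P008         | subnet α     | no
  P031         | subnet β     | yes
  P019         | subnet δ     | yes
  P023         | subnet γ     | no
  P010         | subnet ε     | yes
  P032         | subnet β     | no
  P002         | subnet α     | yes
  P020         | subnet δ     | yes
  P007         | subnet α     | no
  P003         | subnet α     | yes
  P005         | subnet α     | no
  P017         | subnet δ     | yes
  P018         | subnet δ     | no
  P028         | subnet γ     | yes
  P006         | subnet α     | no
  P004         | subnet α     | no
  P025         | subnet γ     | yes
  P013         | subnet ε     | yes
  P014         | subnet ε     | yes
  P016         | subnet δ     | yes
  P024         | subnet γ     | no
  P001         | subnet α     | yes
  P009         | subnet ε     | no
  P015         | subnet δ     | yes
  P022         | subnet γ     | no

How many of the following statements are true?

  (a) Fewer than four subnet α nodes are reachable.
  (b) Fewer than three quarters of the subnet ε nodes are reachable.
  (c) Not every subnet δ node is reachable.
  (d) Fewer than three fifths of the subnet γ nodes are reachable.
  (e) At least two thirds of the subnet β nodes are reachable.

(a) subnet α: |A| = 9, |A ∩ B| = 3; needs |A ∩ B| < 4 — true.
(b) subnet ε: |A| = 6, |A ∩ B| = 5; needs |A ∩ B| / |A| < 3/4 — false.
(c) subnet δ: |A| = 6, |A ∩ B| = 5; needs A ⊄ B (|A ∖ B| ≥ 1) — true.
(d) subnet γ: |A| = 8, |A ∩ B| = 4; needs |A ∩ B| / |A| < 3/5 — true.
(e) subnet β: |A| = 6, |A ∩ B| = 3; needs |A ∩ B| / |A| ≥ 2/3 — false.

3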